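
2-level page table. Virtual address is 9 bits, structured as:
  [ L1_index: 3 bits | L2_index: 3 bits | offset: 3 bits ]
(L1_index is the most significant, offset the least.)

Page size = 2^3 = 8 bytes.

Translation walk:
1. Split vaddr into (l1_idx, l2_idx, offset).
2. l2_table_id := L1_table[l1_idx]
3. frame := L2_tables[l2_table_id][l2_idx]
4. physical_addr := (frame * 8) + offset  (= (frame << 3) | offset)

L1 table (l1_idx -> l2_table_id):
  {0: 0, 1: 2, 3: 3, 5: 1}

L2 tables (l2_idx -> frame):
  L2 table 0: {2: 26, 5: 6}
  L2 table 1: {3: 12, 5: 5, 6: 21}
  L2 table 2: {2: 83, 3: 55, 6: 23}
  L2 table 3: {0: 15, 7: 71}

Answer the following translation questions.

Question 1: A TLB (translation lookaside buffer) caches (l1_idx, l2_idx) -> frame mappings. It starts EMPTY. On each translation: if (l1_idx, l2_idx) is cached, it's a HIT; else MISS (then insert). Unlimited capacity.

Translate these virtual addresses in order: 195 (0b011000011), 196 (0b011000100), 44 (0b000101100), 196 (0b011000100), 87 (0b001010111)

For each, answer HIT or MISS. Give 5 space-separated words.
Answer: MISS HIT MISS HIT MISS

Derivation:
vaddr=195: (3,0) not in TLB -> MISS, insert
vaddr=196: (3,0) in TLB -> HIT
vaddr=44: (0,5) not in TLB -> MISS, insert
vaddr=196: (3,0) in TLB -> HIT
vaddr=87: (1,2) not in TLB -> MISS, insert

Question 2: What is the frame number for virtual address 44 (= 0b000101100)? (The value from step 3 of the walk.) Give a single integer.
vaddr = 44: l1_idx=0, l2_idx=5
L1[0] = 0; L2[0][5] = 6

Answer: 6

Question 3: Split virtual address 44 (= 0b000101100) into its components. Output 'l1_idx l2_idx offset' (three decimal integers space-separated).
Answer: 0 5 4

Derivation:
vaddr = 44 = 0b000101100
  top 3 bits -> l1_idx = 0
  next 3 bits -> l2_idx = 5
  bottom 3 bits -> offset = 4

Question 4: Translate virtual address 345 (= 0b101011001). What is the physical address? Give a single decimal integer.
Answer: 97

Derivation:
vaddr = 345 = 0b101011001
Split: l1_idx=5, l2_idx=3, offset=1
L1[5] = 1
L2[1][3] = 12
paddr = 12 * 8 + 1 = 97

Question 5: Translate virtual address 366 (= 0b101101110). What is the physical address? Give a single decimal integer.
vaddr = 366 = 0b101101110
Split: l1_idx=5, l2_idx=5, offset=6
L1[5] = 1
L2[1][5] = 5
paddr = 5 * 8 + 6 = 46

Answer: 46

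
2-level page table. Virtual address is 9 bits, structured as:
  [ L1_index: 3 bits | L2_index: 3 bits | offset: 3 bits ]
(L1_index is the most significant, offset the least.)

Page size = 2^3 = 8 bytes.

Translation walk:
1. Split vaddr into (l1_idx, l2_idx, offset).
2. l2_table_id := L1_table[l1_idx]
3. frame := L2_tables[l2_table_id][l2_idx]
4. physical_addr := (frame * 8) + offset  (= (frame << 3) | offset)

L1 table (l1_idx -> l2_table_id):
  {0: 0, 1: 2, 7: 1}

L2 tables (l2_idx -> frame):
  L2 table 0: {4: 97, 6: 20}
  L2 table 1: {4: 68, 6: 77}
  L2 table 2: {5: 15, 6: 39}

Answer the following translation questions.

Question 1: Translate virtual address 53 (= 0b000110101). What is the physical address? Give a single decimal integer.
Answer: 165

Derivation:
vaddr = 53 = 0b000110101
Split: l1_idx=0, l2_idx=6, offset=5
L1[0] = 0
L2[0][6] = 20
paddr = 20 * 8 + 5 = 165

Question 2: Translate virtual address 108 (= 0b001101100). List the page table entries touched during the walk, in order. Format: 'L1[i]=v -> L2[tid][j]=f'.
vaddr = 108 = 0b001101100
Split: l1_idx=1, l2_idx=5, offset=4

Answer: L1[1]=2 -> L2[2][5]=15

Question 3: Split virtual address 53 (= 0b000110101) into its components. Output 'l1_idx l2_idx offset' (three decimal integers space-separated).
vaddr = 53 = 0b000110101
  top 3 bits -> l1_idx = 0
  next 3 bits -> l2_idx = 6
  bottom 3 bits -> offset = 5

Answer: 0 6 5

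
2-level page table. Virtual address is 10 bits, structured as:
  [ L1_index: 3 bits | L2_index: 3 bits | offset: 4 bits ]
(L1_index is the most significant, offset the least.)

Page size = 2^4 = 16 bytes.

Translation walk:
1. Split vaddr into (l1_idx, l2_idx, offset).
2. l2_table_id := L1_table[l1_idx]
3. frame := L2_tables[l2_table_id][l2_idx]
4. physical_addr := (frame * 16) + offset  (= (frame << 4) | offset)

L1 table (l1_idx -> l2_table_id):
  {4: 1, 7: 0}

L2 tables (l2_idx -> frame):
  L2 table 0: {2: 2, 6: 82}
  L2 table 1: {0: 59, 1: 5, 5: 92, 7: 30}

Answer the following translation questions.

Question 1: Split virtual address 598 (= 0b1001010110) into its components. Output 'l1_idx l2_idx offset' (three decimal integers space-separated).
vaddr = 598 = 0b1001010110
  top 3 bits -> l1_idx = 4
  next 3 bits -> l2_idx = 5
  bottom 4 bits -> offset = 6

Answer: 4 5 6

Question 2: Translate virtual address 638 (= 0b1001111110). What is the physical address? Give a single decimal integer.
vaddr = 638 = 0b1001111110
Split: l1_idx=4, l2_idx=7, offset=14
L1[4] = 1
L2[1][7] = 30
paddr = 30 * 16 + 14 = 494

Answer: 494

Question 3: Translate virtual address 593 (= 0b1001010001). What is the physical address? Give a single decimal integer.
Answer: 1473

Derivation:
vaddr = 593 = 0b1001010001
Split: l1_idx=4, l2_idx=5, offset=1
L1[4] = 1
L2[1][5] = 92
paddr = 92 * 16 + 1 = 1473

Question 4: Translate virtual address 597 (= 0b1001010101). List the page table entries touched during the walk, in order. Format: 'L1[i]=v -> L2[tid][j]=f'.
Answer: L1[4]=1 -> L2[1][5]=92

Derivation:
vaddr = 597 = 0b1001010101
Split: l1_idx=4, l2_idx=5, offset=5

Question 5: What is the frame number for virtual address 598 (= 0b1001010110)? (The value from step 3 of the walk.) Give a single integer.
vaddr = 598: l1_idx=4, l2_idx=5
L1[4] = 1; L2[1][5] = 92

Answer: 92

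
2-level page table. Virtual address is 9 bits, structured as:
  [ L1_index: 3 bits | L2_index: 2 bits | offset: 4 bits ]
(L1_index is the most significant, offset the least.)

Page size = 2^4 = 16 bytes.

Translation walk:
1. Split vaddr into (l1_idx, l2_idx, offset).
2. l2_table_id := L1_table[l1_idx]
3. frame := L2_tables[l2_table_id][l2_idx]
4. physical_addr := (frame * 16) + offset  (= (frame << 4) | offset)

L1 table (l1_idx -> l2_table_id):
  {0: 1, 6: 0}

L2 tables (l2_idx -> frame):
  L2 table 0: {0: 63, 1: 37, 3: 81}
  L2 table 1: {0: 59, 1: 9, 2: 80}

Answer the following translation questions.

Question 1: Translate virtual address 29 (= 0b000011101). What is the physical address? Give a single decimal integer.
vaddr = 29 = 0b000011101
Split: l1_idx=0, l2_idx=1, offset=13
L1[0] = 1
L2[1][1] = 9
paddr = 9 * 16 + 13 = 157

Answer: 157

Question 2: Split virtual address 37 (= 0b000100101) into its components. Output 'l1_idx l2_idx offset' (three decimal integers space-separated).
Answer: 0 2 5

Derivation:
vaddr = 37 = 0b000100101
  top 3 bits -> l1_idx = 0
  next 2 bits -> l2_idx = 2
  bottom 4 bits -> offset = 5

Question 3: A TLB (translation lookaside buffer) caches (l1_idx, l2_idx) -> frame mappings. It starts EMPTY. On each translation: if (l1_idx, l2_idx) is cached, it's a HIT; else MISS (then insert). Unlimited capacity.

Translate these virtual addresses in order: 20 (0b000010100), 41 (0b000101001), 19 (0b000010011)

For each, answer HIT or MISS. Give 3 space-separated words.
vaddr=20: (0,1) not in TLB -> MISS, insert
vaddr=41: (0,2) not in TLB -> MISS, insert
vaddr=19: (0,1) in TLB -> HIT

Answer: MISS MISS HIT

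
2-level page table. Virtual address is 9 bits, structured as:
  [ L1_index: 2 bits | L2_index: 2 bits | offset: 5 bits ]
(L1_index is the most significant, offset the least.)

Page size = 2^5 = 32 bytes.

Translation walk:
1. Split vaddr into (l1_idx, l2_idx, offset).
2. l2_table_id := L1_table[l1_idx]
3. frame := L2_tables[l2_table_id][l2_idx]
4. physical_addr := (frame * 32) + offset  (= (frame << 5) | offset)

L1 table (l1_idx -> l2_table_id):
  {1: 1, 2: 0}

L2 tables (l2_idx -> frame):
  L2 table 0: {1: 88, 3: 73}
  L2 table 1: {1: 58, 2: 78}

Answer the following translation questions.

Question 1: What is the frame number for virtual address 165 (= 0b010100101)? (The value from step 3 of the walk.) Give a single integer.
vaddr = 165: l1_idx=1, l2_idx=1
L1[1] = 1; L2[1][1] = 58

Answer: 58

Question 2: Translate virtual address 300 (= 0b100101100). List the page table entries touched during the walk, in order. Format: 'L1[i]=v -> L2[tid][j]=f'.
Answer: L1[2]=0 -> L2[0][1]=88

Derivation:
vaddr = 300 = 0b100101100
Split: l1_idx=2, l2_idx=1, offset=12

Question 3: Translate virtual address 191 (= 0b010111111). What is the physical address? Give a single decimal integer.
Answer: 1887

Derivation:
vaddr = 191 = 0b010111111
Split: l1_idx=1, l2_idx=1, offset=31
L1[1] = 1
L2[1][1] = 58
paddr = 58 * 32 + 31 = 1887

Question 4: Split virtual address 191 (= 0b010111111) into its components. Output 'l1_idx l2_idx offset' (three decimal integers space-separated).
Answer: 1 1 31

Derivation:
vaddr = 191 = 0b010111111
  top 2 bits -> l1_idx = 1
  next 2 bits -> l2_idx = 1
  bottom 5 bits -> offset = 31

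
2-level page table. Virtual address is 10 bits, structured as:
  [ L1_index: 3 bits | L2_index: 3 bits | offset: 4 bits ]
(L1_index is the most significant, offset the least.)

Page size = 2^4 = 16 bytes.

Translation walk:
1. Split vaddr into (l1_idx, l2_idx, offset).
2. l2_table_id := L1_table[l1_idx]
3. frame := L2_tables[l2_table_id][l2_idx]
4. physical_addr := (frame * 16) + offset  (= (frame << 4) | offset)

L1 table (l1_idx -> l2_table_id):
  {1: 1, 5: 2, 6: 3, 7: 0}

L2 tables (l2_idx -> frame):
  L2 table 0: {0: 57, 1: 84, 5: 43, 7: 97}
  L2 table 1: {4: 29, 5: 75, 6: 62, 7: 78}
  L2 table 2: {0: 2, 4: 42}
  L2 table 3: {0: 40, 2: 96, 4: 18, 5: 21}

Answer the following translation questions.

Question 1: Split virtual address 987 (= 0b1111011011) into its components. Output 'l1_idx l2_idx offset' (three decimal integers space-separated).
vaddr = 987 = 0b1111011011
  top 3 bits -> l1_idx = 7
  next 3 bits -> l2_idx = 5
  bottom 4 bits -> offset = 11

Answer: 7 5 11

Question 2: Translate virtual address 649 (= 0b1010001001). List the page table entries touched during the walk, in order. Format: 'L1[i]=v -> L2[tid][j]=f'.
vaddr = 649 = 0b1010001001
Split: l1_idx=5, l2_idx=0, offset=9

Answer: L1[5]=2 -> L2[2][0]=2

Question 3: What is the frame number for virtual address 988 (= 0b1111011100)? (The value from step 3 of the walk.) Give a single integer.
vaddr = 988: l1_idx=7, l2_idx=5
L1[7] = 0; L2[0][5] = 43

Answer: 43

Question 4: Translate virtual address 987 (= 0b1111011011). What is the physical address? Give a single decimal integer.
vaddr = 987 = 0b1111011011
Split: l1_idx=7, l2_idx=5, offset=11
L1[7] = 0
L2[0][5] = 43
paddr = 43 * 16 + 11 = 699

Answer: 699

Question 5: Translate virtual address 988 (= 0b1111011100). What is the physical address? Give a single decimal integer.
vaddr = 988 = 0b1111011100
Split: l1_idx=7, l2_idx=5, offset=12
L1[7] = 0
L2[0][5] = 43
paddr = 43 * 16 + 12 = 700

Answer: 700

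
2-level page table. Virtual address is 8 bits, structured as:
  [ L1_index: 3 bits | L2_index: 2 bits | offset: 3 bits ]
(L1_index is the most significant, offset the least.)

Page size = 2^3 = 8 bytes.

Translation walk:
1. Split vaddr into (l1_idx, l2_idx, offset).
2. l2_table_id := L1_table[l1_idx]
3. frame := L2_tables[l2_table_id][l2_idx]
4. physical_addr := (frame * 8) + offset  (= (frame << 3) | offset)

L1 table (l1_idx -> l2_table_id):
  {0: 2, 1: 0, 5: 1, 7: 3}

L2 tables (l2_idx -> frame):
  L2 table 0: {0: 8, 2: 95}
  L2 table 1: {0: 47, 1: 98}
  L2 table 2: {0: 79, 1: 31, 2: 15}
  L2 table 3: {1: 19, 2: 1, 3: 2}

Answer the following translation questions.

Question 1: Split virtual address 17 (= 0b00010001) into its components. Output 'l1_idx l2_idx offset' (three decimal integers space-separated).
vaddr = 17 = 0b00010001
  top 3 bits -> l1_idx = 0
  next 2 bits -> l2_idx = 2
  bottom 3 bits -> offset = 1

Answer: 0 2 1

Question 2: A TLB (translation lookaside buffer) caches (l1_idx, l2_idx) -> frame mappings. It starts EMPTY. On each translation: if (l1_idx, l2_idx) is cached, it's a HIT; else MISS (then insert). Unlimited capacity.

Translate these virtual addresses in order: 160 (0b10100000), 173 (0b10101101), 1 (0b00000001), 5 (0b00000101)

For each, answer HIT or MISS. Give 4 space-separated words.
Answer: MISS MISS MISS HIT

Derivation:
vaddr=160: (5,0) not in TLB -> MISS, insert
vaddr=173: (5,1) not in TLB -> MISS, insert
vaddr=1: (0,0) not in TLB -> MISS, insert
vaddr=5: (0,0) in TLB -> HIT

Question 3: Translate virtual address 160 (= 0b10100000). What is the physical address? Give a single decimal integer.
vaddr = 160 = 0b10100000
Split: l1_idx=5, l2_idx=0, offset=0
L1[5] = 1
L2[1][0] = 47
paddr = 47 * 8 + 0 = 376

Answer: 376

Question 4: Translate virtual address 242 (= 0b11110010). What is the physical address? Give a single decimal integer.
vaddr = 242 = 0b11110010
Split: l1_idx=7, l2_idx=2, offset=2
L1[7] = 3
L2[3][2] = 1
paddr = 1 * 8 + 2 = 10

Answer: 10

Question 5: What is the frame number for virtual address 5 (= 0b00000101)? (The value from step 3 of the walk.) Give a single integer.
Answer: 79

Derivation:
vaddr = 5: l1_idx=0, l2_idx=0
L1[0] = 2; L2[2][0] = 79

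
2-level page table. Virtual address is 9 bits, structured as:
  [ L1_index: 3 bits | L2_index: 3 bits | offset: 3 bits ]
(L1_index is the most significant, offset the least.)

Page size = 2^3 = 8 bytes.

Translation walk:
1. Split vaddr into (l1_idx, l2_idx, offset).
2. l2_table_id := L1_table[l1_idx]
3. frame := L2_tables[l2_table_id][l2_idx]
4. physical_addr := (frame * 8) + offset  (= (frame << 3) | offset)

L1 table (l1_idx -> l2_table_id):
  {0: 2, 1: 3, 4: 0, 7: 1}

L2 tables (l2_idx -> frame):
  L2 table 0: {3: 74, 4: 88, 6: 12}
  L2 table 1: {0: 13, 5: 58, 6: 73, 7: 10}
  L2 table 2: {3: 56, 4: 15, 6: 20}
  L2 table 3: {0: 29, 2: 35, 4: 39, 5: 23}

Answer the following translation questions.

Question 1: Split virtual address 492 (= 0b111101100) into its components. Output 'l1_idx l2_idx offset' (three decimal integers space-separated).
Answer: 7 5 4

Derivation:
vaddr = 492 = 0b111101100
  top 3 bits -> l1_idx = 7
  next 3 bits -> l2_idx = 5
  bottom 3 bits -> offset = 4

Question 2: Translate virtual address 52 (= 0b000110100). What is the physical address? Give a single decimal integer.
vaddr = 52 = 0b000110100
Split: l1_idx=0, l2_idx=6, offset=4
L1[0] = 2
L2[2][6] = 20
paddr = 20 * 8 + 4 = 164

Answer: 164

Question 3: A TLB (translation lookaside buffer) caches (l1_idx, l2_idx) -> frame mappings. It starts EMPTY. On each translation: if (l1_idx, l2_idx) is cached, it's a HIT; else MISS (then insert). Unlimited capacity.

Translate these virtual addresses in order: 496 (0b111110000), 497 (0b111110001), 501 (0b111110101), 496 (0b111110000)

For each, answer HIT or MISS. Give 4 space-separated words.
Answer: MISS HIT HIT HIT

Derivation:
vaddr=496: (7,6) not in TLB -> MISS, insert
vaddr=497: (7,6) in TLB -> HIT
vaddr=501: (7,6) in TLB -> HIT
vaddr=496: (7,6) in TLB -> HIT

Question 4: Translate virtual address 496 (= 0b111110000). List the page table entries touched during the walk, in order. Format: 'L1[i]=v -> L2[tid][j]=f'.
vaddr = 496 = 0b111110000
Split: l1_idx=7, l2_idx=6, offset=0

Answer: L1[7]=1 -> L2[1][6]=73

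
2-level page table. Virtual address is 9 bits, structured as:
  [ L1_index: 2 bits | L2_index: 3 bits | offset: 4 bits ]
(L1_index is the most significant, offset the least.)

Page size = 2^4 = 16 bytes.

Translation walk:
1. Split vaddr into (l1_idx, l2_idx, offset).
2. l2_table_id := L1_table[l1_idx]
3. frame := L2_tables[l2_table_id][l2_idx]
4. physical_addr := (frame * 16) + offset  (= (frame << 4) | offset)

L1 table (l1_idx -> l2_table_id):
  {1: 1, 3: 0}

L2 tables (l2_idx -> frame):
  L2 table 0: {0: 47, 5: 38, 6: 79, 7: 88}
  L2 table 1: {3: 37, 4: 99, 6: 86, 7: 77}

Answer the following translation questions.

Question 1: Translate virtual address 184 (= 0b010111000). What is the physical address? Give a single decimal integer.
Answer: 600

Derivation:
vaddr = 184 = 0b010111000
Split: l1_idx=1, l2_idx=3, offset=8
L1[1] = 1
L2[1][3] = 37
paddr = 37 * 16 + 8 = 600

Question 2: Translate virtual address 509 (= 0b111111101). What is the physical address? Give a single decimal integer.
Answer: 1421

Derivation:
vaddr = 509 = 0b111111101
Split: l1_idx=3, l2_idx=7, offset=13
L1[3] = 0
L2[0][7] = 88
paddr = 88 * 16 + 13 = 1421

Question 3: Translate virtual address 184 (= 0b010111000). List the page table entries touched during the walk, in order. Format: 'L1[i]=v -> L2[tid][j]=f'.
Answer: L1[1]=1 -> L2[1][3]=37

Derivation:
vaddr = 184 = 0b010111000
Split: l1_idx=1, l2_idx=3, offset=8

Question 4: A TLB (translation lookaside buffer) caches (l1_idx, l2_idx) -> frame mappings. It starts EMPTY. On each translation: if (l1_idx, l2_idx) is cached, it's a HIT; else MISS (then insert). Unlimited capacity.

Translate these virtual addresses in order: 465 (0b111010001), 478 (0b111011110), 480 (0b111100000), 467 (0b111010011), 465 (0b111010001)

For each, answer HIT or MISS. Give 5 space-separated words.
Answer: MISS HIT MISS HIT HIT

Derivation:
vaddr=465: (3,5) not in TLB -> MISS, insert
vaddr=478: (3,5) in TLB -> HIT
vaddr=480: (3,6) not in TLB -> MISS, insert
vaddr=467: (3,5) in TLB -> HIT
vaddr=465: (3,5) in TLB -> HIT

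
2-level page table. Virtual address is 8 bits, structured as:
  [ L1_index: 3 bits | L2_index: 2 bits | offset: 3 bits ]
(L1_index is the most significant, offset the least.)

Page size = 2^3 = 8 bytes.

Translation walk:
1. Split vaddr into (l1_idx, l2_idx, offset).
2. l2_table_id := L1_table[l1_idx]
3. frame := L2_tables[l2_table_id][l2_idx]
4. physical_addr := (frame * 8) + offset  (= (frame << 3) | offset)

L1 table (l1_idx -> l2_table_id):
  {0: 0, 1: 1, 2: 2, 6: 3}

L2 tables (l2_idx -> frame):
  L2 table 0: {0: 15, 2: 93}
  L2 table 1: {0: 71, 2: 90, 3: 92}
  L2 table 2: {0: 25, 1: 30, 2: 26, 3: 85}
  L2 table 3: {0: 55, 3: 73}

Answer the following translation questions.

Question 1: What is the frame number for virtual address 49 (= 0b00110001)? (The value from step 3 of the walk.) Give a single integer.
Answer: 90

Derivation:
vaddr = 49: l1_idx=1, l2_idx=2
L1[1] = 1; L2[1][2] = 90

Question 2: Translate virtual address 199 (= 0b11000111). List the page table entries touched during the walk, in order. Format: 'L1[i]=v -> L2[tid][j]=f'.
vaddr = 199 = 0b11000111
Split: l1_idx=6, l2_idx=0, offset=7

Answer: L1[6]=3 -> L2[3][0]=55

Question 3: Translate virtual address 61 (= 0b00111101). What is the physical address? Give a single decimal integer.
Answer: 741

Derivation:
vaddr = 61 = 0b00111101
Split: l1_idx=1, l2_idx=3, offset=5
L1[1] = 1
L2[1][3] = 92
paddr = 92 * 8 + 5 = 741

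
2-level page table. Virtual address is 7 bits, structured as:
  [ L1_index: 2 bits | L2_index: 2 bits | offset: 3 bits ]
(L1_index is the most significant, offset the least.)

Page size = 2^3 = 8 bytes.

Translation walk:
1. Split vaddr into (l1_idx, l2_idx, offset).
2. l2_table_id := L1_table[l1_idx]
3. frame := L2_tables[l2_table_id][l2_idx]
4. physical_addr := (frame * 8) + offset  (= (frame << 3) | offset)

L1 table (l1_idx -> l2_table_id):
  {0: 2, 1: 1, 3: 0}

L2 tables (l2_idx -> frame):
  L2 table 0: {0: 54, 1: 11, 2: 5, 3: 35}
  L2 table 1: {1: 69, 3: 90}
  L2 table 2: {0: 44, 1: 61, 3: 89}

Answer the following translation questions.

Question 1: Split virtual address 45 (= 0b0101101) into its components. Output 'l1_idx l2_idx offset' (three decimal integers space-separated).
vaddr = 45 = 0b0101101
  top 2 bits -> l1_idx = 1
  next 2 bits -> l2_idx = 1
  bottom 3 bits -> offset = 5

Answer: 1 1 5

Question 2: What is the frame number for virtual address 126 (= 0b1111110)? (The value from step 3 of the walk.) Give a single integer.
Answer: 35

Derivation:
vaddr = 126: l1_idx=3, l2_idx=3
L1[3] = 0; L2[0][3] = 35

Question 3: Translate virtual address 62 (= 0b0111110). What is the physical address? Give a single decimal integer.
vaddr = 62 = 0b0111110
Split: l1_idx=1, l2_idx=3, offset=6
L1[1] = 1
L2[1][3] = 90
paddr = 90 * 8 + 6 = 726

Answer: 726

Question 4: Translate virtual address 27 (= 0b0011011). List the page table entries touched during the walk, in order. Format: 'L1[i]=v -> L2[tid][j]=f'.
Answer: L1[0]=2 -> L2[2][3]=89

Derivation:
vaddr = 27 = 0b0011011
Split: l1_idx=0, l2_idx=3, offset=3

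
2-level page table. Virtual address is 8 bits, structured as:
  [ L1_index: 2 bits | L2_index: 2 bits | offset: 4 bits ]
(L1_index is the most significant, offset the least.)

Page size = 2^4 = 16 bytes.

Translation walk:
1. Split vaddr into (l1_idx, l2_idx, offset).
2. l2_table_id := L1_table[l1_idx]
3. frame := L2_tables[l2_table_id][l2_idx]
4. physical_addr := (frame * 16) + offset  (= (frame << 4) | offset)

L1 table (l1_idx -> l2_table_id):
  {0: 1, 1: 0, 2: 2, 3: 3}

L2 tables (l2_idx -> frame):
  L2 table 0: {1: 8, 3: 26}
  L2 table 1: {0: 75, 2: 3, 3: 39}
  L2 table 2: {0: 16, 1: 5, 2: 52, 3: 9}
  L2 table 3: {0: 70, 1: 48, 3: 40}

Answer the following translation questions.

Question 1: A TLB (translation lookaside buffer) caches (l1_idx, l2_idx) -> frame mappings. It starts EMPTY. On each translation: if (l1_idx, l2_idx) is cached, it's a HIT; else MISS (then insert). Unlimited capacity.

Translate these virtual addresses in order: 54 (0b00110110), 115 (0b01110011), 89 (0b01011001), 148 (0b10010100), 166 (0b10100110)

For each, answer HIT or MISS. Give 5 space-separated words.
vaddr=54: (0,3) not in TLB -> MISS, insert
vaddr=115: (1,3) not in TLB -> MISS, insert
vaddr=89: (1,1) not in TLB -> MISS, insert
vaddr=148: (2,1) not in TLB -> MISS, insert
vaddr=166: (2,2) not in TLB -> MISS, insert

Answer: MISS MISS MISS MISS MISS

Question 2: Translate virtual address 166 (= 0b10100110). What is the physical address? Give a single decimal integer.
Answer: 838

Derivation:
vaddr = 166 = 0b10100110
Split: l1_idx=2, l2_idx=2, offset=6
L1[2] = 2
L2[2][2] = 52
paddr = 52 * 16 + 6 = 838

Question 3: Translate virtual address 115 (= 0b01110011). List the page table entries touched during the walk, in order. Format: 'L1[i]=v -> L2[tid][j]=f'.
Answer: L1[1]=0 -> L2[0][3]=26

Derivation:
vaddr = 115 = 0b01110011
Split: l1_idx=1, l2_idx=3, offset=3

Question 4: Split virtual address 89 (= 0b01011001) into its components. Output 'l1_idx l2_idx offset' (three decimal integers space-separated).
Answer: 1 1 9

Derivation:
vaddr = 89 = 0b01011001
  top 2 bits -> l1_idx = 1
  next 2 bits -> l2_idx = 1
  bottom 4 bits -> offset = 9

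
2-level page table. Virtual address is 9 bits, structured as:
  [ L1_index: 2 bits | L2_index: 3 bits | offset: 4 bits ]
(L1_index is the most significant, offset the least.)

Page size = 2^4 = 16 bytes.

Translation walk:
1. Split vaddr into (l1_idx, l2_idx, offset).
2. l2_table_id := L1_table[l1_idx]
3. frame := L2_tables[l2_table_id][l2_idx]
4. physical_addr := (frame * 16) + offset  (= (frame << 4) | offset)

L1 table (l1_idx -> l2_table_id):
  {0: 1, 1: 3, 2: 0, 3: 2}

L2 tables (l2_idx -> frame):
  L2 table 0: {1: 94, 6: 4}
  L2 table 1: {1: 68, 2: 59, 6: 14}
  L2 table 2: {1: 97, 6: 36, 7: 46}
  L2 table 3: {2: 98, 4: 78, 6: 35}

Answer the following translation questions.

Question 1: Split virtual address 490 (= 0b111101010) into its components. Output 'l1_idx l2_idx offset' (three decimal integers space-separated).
vaddr = 490 = 0b111101010
  top 2 bits -> l1_idx = 3
  next 3 bits -> l2_idx = 6
  bottom 4 bits -> offset = 10

Answer: 3 6 10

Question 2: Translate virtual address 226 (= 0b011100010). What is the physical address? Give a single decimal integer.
Answer: 562

Derivation:
vaddr = 226 = 0b011100010
Split: l1_idx=1, l2_idx=6, offset=2
L1[1] = 3
L2[3][6] = 35
paddr = 35 * 16 + 2 = 562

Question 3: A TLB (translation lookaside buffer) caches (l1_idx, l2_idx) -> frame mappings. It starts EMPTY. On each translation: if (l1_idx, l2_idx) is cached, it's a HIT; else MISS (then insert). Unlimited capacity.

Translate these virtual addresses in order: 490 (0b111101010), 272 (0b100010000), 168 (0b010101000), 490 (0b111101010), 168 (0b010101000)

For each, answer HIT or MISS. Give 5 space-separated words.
Answer: MISS MISS MISS HIT HIT

Derivation:
vaddr=490: (3,6) not in TLB -> MISS, insert
vaddr=272: (2,1) not in TLB -> MISS, insert
vaddr=168: (1,2) not in TLB -> MISS, insert
vaddr=490: (3,6) in TLB -> HIT
vaddr=168: (1,2) in TLB -> HIT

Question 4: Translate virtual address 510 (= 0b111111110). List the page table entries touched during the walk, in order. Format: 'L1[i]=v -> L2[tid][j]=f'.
Answer: L1[3]=2 -> L2[2][7]=46

Derivation:
vaddr = 510 = 0b111111110
Split: l1_idx=3, l2_idx=7, offset=14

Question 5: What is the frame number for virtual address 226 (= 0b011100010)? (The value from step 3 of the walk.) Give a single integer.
vaddr = 226: l1_idx=1, l2_idx=6
L1[1] = 3; L2[3][6] = 35

Answer: 35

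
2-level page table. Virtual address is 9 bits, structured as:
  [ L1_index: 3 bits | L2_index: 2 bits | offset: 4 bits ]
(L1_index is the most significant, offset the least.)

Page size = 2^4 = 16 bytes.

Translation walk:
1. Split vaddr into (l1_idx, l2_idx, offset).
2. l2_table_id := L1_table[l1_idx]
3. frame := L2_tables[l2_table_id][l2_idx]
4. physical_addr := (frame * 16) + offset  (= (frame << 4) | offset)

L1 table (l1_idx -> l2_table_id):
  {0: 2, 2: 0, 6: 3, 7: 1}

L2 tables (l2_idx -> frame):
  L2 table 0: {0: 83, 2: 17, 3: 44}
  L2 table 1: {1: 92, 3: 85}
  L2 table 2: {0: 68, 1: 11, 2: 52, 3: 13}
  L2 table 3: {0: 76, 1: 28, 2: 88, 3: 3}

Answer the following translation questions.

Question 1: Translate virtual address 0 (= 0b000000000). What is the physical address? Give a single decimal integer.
vaddr = 0 = 0b000000000
Split: l1_idx=0, l2_idx=0, offset=0
L1[0] = 2
L2[2][0] = 68
paddr = 68 * 16 + 0 = 1088

Answer: 1088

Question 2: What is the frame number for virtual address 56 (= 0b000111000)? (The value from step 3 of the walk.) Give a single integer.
vaddr = 56: l1_idx=0, l2_idx=3
L1[0] = 2; L2[2][3] = 13

Answer: 13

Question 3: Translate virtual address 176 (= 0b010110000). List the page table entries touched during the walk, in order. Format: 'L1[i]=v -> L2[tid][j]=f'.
Answer: L1[2]=0 -> L2[0][3]=44

Derivation:
vaddr = 176 = 0b010110000
Split: l1_idx=2, l2_idx=3, offset=0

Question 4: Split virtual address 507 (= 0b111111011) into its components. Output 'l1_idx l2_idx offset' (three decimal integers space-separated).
vaddr = 507 = 0b111111011
  top 3 bits -> l1_idx = 7
  next 2 bits -> l2_idx = 3
  bottom 4 bits -> offset = 11

Answer: 7 3 11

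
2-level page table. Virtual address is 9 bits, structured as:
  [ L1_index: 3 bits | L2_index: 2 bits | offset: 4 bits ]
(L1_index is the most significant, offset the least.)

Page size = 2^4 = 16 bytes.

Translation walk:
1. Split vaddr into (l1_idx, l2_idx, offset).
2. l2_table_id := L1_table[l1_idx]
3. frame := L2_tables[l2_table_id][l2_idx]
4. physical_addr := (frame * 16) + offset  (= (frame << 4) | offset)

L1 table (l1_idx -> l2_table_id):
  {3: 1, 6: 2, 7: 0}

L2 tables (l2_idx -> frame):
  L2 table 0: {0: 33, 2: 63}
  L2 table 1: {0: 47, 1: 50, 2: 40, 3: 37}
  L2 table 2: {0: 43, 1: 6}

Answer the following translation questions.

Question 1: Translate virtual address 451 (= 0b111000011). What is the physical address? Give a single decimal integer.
Answer: 531

Derivation:
vaddr = 451 = 0b111000011
Split: l1_idx=7, l2_idx=0, offset=3
L1[7] = 0
L2[0][0] = 33
paddr = 33 * 16 + 3 = 531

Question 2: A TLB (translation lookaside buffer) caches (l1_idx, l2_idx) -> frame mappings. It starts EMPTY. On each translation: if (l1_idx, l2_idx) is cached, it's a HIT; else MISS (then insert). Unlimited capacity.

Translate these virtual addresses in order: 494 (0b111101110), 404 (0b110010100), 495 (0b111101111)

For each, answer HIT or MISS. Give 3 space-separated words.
vaddr=494: (7,2) not in TLB -> MISS, insert
vaddr=404: (6,1) not in TLB -> MISS, insert
vaddr=495: (7,2) in TLB -> HIT

Answer: MISS MISS HIT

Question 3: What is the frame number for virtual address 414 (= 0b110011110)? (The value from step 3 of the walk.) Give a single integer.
Answer: 6

Derivation:
vaddr = 414: l1_idx=6, l2_idx=1
L1[6] = 2; L2[2][1] = 6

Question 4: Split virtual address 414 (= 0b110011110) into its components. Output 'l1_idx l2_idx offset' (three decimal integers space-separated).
vaddr = 414 = 0b110011110
  top 3 bits -> l1_idx = 6
  next 2 bits -> l2_idx = 1
  bottom 4 bits -> offset = 14

Answer: 6 1 14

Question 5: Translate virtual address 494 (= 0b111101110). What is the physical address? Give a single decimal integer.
Answer: 1022

Derivation:
vaddr = 494 = 0b111101110
Split: l1_idx=7, l2_idx=2, offset=14
L1[7] = 0
L2[0][2] = 63
paddr = 63 * 16 + 14 = 1022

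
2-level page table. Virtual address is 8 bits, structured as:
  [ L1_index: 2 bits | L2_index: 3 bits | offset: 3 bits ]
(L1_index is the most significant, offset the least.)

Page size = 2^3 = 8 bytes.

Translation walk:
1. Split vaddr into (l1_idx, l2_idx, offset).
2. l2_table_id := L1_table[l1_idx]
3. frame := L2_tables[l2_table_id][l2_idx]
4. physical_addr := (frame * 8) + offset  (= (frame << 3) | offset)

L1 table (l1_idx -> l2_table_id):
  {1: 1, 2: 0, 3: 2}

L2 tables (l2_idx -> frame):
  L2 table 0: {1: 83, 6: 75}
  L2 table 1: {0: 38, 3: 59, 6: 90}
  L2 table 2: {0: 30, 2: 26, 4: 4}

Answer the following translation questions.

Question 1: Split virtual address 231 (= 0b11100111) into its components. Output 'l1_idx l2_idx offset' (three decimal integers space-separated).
Answer: 3 4 7

Derivation:
vaddr = 231 = 0b11100111
  top 2 bits -> l1_idx = 3
  next 3 bits -> l2_idx = 4
  bottom 3 bits -> offset = 7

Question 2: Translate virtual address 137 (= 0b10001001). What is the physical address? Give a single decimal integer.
vaddr = 137 = 0b10001001
Split: l1_idx=2, l2_idx=1, offset=1
L1[2] = 0
L2[0][1] = 83
paddr = 83 * 8 + 1 = 665

Answer: 665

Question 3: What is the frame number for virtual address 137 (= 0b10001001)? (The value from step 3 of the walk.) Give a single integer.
vaddr = 137: l1_idx=2, l2_idx=1
L1[2] = 0; L2[0][1] = 83

Answer: 83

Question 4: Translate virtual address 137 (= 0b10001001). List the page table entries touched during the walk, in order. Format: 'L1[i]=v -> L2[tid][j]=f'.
Answer: L1[2]=0 -> L2[0][1]=83

Derivation:
vaddr = 137 = 0b10001001
Split: l1_idx=2, l2_idx=1, offset=1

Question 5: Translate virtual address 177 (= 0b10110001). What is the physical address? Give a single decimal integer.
vaddr = 177 = 0b10110001
Split: l1_idx=2, l2_idx=6, offset=1
L1[2] = 0
L2[0][6] = 75
paddr = 75 * 8 + 1 = 601

Answer: 601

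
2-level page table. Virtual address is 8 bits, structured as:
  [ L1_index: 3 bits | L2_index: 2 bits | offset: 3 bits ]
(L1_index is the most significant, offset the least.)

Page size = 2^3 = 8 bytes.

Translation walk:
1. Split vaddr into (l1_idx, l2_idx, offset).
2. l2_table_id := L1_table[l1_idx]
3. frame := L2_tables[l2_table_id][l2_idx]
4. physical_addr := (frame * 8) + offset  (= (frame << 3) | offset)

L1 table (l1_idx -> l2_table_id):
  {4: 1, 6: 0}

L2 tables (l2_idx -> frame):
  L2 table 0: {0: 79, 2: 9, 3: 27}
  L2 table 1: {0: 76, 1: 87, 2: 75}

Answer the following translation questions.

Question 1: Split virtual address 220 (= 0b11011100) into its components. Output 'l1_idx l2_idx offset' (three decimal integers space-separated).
vaddr = 220 = 0b11011100
  top 3 bits -> l1_idx = 6
  next 2 bits -> l2_idx = 3
  bottom 3 bits -> offset = 4

Answer: 6 3 4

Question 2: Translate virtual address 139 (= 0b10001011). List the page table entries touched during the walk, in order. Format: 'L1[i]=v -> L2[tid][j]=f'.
Answer: L1[4]=1 -> L2[1][1]=87

Derivation:
vaddr = 139 = 0b10001011
Split: l1_idx=4, l2_idx=1, offset=3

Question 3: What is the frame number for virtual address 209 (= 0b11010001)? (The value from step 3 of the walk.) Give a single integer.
Answer: 9

Derivation:
vaddr = 209: l1_idx=6, l2_idx=2
L1[6] = 0; L2[0][2] = 9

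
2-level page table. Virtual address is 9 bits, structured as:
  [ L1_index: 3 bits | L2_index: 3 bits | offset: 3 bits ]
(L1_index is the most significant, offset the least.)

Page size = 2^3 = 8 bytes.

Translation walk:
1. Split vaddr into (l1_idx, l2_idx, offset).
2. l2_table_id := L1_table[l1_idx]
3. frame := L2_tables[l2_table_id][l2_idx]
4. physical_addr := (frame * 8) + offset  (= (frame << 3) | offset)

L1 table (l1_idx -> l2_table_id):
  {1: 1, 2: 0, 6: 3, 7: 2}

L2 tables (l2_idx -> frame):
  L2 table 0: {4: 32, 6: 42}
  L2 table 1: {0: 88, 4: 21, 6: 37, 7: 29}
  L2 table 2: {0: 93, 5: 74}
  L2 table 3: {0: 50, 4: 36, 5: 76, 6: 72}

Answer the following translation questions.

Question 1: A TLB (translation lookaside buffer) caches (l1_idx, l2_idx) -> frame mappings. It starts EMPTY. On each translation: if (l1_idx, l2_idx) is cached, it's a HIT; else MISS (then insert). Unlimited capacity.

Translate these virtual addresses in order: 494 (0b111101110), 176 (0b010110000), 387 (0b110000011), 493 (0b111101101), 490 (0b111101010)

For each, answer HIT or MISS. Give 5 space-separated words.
vaddr=494: (7,5) not in TLB -> MISS, insert
vaddr=176: (2,6) not in TLB -> MISS, insert
vaddr=387: (6,0) not in TLB -> MISS, insert
vaddr=493: (7,5) in TLB -> HIT
vaddr=490: (7,5) in TLB -> HIT

Answer: MISS MISS MISS HIT HIT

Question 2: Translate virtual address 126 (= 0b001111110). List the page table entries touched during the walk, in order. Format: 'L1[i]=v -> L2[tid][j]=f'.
Answer: L1[1]=1 -> L2[1][7]=29

Derivation:
vaddr = 126 = 0b001111110
Split: l1_idx=1, l2_idx=7, offset=6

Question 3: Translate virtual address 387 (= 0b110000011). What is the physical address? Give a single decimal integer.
Answer: 403

Derivation:
vaddr = 387 = 0b110000011
Split: l1_idx=6, l2_idx=0, offset=3
L1[6] = 3
L2[3][0] = 50
paddr = 50 * 8 + 3 = 403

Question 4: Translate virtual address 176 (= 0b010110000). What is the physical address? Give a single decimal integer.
Answer: 336

Derivation:
vaddr = 176 = 0b010110000
Split: l1_idx=2, l2_idx=6, offset=0
L1[2] = 0
L2[0][6] = 42
paddr = 42 * 8 + 0 = 336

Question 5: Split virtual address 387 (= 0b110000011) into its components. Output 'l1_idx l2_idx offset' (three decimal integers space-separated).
vaddr = 387 = 0b110000011
  top 3 bits -> l1_idx = 6
  next 3 bits -> l2_idx = 0
  bottom 3 bits -> offset = 3

Answer: 6 0 3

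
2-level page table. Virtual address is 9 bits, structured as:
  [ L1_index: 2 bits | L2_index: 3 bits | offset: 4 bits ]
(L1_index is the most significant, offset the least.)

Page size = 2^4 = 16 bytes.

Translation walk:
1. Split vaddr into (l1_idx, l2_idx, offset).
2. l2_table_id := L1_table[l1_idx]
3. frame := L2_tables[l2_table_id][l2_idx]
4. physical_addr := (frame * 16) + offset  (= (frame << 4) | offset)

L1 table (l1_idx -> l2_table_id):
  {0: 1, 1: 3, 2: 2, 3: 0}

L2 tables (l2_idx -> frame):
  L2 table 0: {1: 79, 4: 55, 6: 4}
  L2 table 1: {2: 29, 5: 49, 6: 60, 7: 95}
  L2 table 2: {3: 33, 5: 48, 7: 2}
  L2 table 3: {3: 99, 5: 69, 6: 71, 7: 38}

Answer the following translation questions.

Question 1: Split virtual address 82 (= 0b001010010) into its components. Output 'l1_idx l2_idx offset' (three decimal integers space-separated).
Answer: 0 5 2

Derivation:
vaddr = 82 = 0b001010010
  top 2 bits -> l1_idx = 0
  next 3 bits -> l2_idx = 5
  bottom 4 bits -> offset = 2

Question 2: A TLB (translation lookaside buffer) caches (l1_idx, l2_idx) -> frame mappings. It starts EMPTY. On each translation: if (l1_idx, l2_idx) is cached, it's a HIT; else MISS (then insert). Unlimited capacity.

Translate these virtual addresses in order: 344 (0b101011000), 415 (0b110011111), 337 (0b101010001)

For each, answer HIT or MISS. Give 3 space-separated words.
vaddr=344: (2,5) not in TLB -> MISS, insert
vaddr=415: (3,1) not in TLB -> MISS, insert
vaddr=337: (2,5) in TLB -> HIT

Answer: MISS MISS HIT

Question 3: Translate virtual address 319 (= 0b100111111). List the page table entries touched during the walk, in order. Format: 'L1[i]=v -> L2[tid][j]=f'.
Answer: L1[2]=2 -> L2[2][3]=33

Derivation:
vaddr = 319 = 0b100111111
Split: l1_idx=2, l2_idx=3, offset=15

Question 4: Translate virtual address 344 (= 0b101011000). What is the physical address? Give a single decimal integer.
vaddr = 344 = 0b101011000
Split: l1_idx=2, l2_idx=5, offset=8
L1[2] = 2
L2[2][5] = 48
paddr = 48 * 16 + 8 = 776

Answer: 776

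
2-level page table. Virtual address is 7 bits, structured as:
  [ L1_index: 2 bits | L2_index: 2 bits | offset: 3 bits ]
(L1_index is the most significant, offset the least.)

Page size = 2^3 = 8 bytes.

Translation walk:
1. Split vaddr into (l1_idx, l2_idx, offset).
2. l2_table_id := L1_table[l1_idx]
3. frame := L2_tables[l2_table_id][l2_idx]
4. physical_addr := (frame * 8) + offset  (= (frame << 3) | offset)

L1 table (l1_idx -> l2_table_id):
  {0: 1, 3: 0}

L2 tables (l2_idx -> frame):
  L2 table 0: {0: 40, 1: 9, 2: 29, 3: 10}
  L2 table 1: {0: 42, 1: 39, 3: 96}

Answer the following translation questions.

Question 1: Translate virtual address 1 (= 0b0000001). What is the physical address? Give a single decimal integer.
vaddr = 1 = 0b0000001
Split: l1_idx=0, l2_idx=0, offset=1
L1[0] = 1
L2[1][0] = 42
paddr = 42 * 8 + 1 = 337

Answer: 337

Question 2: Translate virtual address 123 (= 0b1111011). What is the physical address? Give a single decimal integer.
Answer: 83

Derivation:
vaddr = 123 = 0b1111011
Split: l1_idx=3, l2_idx=3, offset=3
L1[3] = 0
L2[0][3] = 10
paddr = 10 * 8 + 3 = 83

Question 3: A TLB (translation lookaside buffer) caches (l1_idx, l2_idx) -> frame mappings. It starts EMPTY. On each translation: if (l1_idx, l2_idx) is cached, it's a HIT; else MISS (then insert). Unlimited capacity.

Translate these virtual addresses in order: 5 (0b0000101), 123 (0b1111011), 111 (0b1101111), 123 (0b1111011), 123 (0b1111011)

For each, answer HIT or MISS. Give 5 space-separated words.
Answer: MISS MISS MISS HIT HIT

Derivation:
vaddr=5: (0,0) not in TLB -> MISS, insert
vaddr=123: (3,3) not in TLB -> MISS, insert
vaddr=111: (3,1) not in TLB -> MISS, insert
vaddr=123: (3,3) in TLB -> HIT
vaddr=123: (3,3) in TLB -> HIT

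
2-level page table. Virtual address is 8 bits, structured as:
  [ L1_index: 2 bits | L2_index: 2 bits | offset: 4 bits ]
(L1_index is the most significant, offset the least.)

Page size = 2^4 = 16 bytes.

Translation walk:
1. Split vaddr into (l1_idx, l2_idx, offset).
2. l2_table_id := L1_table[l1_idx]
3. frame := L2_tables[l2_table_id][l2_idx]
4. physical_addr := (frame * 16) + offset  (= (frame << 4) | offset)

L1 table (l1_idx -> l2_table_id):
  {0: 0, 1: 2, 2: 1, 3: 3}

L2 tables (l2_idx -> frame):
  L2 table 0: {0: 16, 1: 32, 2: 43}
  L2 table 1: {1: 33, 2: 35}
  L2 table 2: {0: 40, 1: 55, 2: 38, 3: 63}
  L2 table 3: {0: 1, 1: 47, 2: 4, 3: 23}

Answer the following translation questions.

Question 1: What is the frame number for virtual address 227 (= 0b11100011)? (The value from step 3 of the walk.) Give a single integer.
vaddr = 227: l1_idx=3, l2_idx=2
L1[3] = 3; L2[3][2] = 4

Answer: 4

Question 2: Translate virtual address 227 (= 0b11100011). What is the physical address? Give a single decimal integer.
vaddr = 227 = 0b11100011
Split: l1_idx=3, l2_idx=2, offset=3
L1[3] = 3
L2[3][2] = 4
paddr = 4 * 16 + 3 = 67

Answer: 67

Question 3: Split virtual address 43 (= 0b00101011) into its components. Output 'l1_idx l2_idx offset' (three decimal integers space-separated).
Answer: 0 2 11

Derivation:
vaddr = 43 = 0b00101011
  top 2 bits -> l1_idx = 0
  next 2 bits -> l2_idx = 2
  bottom 4 bits -> offset = 11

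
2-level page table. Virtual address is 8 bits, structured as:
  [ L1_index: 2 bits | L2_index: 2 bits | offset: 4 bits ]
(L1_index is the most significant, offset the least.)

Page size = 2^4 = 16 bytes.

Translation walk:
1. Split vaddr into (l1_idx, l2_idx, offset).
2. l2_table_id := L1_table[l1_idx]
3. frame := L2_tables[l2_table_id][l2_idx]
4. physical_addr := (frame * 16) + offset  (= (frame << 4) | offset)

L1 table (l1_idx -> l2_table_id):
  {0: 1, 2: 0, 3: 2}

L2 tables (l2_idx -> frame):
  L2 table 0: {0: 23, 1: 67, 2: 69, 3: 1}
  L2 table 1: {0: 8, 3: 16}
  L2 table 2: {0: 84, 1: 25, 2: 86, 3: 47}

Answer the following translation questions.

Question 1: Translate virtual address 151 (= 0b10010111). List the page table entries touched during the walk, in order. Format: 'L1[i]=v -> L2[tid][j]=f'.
vaddr = 151 = 0b10010111
Split: l1_idx=2, l2_idx=1, offset=7

Answer: L1[2]=0 -> L2[0][1]=67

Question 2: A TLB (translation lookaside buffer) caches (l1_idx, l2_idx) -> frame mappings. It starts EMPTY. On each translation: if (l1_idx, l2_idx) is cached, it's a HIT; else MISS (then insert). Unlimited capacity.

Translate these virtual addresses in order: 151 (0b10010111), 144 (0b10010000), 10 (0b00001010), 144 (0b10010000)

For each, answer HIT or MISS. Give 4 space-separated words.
vaddr=151: (2,1) not in TLB -> MISS, insert
vaddr=144: (2,1) in TLB -> HIT
vaddr=10: (0,0) not in TLB -> MISS, insert
vaddr=144: (2,1) in TLB -> HIT

Answer: MISS HIT MISS HIT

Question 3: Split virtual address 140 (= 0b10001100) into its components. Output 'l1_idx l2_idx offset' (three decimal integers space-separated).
vaddr = 140 = 0b10001100
  top 2 bits -> l1_idx = 2
  next 2 bits -> l2_idx = 0
  bottom 4 bits -> offset = 12

Answer: 2 0 12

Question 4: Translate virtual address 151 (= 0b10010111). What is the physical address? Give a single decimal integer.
Answer: 1079

Derivation:
vaddr = 151 = 0b10010111
Split: l1_idx=2, l2_idx=1, offset=7
L1[2] = 0
L2[0][1] = 67
paddr = 67 * 16 + 7 = 1079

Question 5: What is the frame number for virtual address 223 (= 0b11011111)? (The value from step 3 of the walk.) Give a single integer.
Answer: 25

Derivation:
vaddr = 223: l1_idx=3, l2_idx=1
L1[3] = 2; L2[2][1] = 25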